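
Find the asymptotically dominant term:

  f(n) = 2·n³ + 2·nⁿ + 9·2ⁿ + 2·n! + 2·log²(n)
2·nⁿ

Looking at each term:
  - 2·n³ is O(n³)
  - 2·nⁿ is O(nⁿ)
  - 9·2ⁿ is O(2ⁿ)
  - 2·n! is O(n!)
  - 2·log²(n) is O(log² n)

The term 2·nⁿ (O(nⁿ)) grows fastest and dominates all others.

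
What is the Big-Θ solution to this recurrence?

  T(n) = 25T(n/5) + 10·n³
Θ(n³)

Master Theorem: a = 25, b = 5, f(n) = 10·n³.
Compute the critical exponent d = log₅(25) = 2.
Compare f(n) = Θ(n³) against n^d:
  k = 3 > d = 2, so f(n) = Ω(n^(d+ε)) — Case 3.
  Regularity: a·(n/b)^3/n^3 = a/b^3 = 25/125 < 1 ✓.
  The top-level work dominates: T(n) = Θ(f(n)) = Θ(n³).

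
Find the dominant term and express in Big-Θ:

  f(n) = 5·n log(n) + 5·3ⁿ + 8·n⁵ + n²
Θ(3ⁿ)

Order the terms by growth rate: 5·n log(n) ≺ n² ≺ 8·n⁵ ≺ 5·3ⁿ.
The fastest-growing term 5·3ⁿ dominates as n → ∞; dropping its constant factor gives Θ(3ⁿ).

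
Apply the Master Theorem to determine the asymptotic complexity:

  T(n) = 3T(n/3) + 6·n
Θ(n log n)

Master Theorem: a = 3, b = 3, f(n) = 6·n.
Compute the critical exponent d = log₃(3) = 1.
Compare f(n) = Θ(n) against n^d:
  k = 1 = d, so f(n) = Θ(n^d) — Case 2.
  Work is balanced across levels: T(n) = Θ(n^d log n) = Θ(n log n).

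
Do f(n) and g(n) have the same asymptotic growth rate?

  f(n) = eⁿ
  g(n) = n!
False

f(n) = eⁿ is O(eⁿ), and g(n) = n! is O(n!).
Since they have different growth rates, f(n) = Θ(g(n)) is false.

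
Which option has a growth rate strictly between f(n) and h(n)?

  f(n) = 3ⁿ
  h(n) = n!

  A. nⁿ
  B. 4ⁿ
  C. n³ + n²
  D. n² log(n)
B

We need g(n) with 3ⁿ = o(g(n)) and g(n) = o(n!), i.e. O(3ⁿ) ≺ g ≺ O(n!).
Check each option:
  A. nⁿ — O(nⁿ) does not grow strictly slower than h(n)
  B. 4ⁿ — O(4ⁿ) is strictly between O(3ⁿ) and O(n!) ✓
  C. n³ + n² — O(n³) does not grow strictly faster than f(n)
  D. n² log(n) — O(n² log n) does not grow strictly faster than f(n)

Only option B (4ⁿ) lies strictly between.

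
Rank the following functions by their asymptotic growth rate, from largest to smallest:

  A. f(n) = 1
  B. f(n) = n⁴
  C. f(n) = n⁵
C > B > A

Comparing growth rates:
C = n⁵ is O(n⁵)
B = n⁴ is O(n⁴)
A = 1 is O(1)

Therefore, the order from fastest to slowest is: C > B > A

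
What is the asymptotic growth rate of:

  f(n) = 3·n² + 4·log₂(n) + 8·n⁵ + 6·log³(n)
Θ(n⁵)

Order the terms by growth rate: 4·log₂(n) ≺ 6·log³(n) ≺ 3·n² ≺ 8·n⁵.
The fastest-growing term 8·n⁵ dominates as n → ∞; dropping its constant factor gives Θ(n⁵).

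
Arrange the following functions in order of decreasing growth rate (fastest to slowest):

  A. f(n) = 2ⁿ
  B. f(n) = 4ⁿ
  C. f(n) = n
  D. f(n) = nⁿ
D > B > A > C

Comparing growth rates:
D = nⁿ is O(nⁿ)
B = 4ⁿ is O(4ⁿ)
A = 2ⁿ is O(2ⁿ)
C = n is O(n)

Therefore, the order from fastest to slowest is: D > B > A > C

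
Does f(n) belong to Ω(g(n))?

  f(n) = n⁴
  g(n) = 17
True

f(n) = n⁴ is O(n⁴), and g(n) = 17 is O(1).
Since O(n⁴) grows at least as fast as O(1), f(n) = Ω(g(n)) is true.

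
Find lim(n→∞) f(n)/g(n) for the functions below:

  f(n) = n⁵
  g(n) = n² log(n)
∞

Since n⁵ (O(n⁵)) grows faster than n² log(n) (O(n² log n)),
the ratio f(n)/g(n) → ∞ as n → ∞.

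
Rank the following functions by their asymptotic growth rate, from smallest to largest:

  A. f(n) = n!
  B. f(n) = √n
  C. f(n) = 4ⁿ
B < C < A

Comparing growth rates:
B = √n is O(√n)
C = 4ⁿ is O(4ⁿ)
A = n! is O(n!)

Therefore, the order from slowest to fastest is: B < C < A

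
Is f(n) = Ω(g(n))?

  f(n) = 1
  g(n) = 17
True

f(n) = 1 and g(n) = 17 are both O(1).
Big-Ω permits equal growth rates (f ≥ c·g for some c > 0), so f(n) = Ω(g(n)) is true.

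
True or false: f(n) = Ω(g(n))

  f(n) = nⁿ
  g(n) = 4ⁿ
True

f(n) = nⁿ is O(nⁿ), and g(n) = 4ⁿ is O(4ⁿ).
Since O(nⁿ) grows at least as fast as O(4ⁿ), f(n) = Ω(g(n)) is true.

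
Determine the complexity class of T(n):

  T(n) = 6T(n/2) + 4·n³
Θ(n³)

Master Theorem: a = 6, b = 2, f(n) = 4·n³.
Compute the critical exponent d = log₂(6) = 2.585.
Compare f(n) = Θ(n³) against n^d:
  k = 3 > d = 2.585, so f(n) = Ω(n^(d+ε)) — Case 3.
  Regularity: a·(n/b)^3/n^3 = a/b^3 = 6/8 < 1 ✓.
  The top-level work dominates: T(n) = Θ(f(n)) = Θ(n³).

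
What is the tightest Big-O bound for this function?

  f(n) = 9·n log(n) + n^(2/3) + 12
O(n log n)

The dominant term in 9·n log(n) + n^(2/3) + 12 is 9·n log(n), which is Θ(n log n).
Lower-order terms (n^(2/3), 12) are asymptotically negligible.
Constants are absorbed, so the tightest bound is O(n log n).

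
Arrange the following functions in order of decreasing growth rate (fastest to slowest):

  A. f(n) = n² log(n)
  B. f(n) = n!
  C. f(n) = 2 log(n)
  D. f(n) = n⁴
B > D > A > C

Comparing growth rates:
B = n! is O(n!)
D = n⁴ is O(n⁴)
A = n² log(n) is O(n² log n)
C = 2 log(n) is O(log n)

Therefore, the order from fastest to slowest is: B > D > A > C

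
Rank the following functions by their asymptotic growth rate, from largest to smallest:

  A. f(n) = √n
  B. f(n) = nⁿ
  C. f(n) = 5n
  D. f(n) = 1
B > C > A > D

Comparing growth rates:
B = nⁿ is O(nⁿ)
C = 5n is O(n)
A = √n is O(√n)
D = 1 is O(1)

Therefore, the order from fastest to slowest is: B > C > A > D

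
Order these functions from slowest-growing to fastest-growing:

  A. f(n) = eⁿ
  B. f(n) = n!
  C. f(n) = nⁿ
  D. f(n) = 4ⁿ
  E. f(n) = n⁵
E < A < D < B < C

Comparing growth rates:
E = n⁵ is O(n⁵)
A = eⁿ is O(eⁿ)
D = 4ⁿ is O(4ⁿ)
B = n! is O(n!)
C = nⁿ is O(nⁿ)

Therefore, the order from slowest to fastest is: E < A < D < B < C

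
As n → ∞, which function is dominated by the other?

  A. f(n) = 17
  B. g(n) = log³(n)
A

f(n) = 17 is O(1), while g(n) = log³(n) is O(log³ n).
Since O(1) grows slower than O(log³ n), f(n) is dominated.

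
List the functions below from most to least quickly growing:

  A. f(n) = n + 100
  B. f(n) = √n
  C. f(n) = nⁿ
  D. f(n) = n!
C > D > A > B

Comparing growth rates:
C = nⁿ is O(nⁿ)
D = n! is O(n!)
A = n + 100 is O(n)
B = √n is O(√n)

Therefore, the order from fastest to slowest is: C > D > A > B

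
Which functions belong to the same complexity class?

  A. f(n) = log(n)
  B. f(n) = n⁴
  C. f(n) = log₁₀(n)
A and C

Examining each function:
  A. log(n) is O(log n)
  B. n⁴ is O(n⁴)
  C. log₁₀(n) is O(log n)

Functions A and C both have the same complexity class.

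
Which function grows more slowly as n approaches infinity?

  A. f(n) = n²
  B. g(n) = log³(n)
B

f(n) = n² is O(n²), while g(n) = log³(n) is O(log³ n).
Since O(log³ n) grows slower than O(n²), g(n) is dominated.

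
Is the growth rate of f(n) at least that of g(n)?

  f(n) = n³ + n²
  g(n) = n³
True

f(n) = n³ + n² and g(n) = n³ are both O(n³).
Big-Ω permits equal growth rates (f ≥ c·g for some c > 0), so f(n) = Ω(g(n)) is true.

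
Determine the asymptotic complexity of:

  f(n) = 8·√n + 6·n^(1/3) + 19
O(√n)

The dominant term in 8·√n + 6·n^(1/3) + 19 is 8·√n, which is Θ(√n).
Lower-order terms (6·n^(1/3), 19) are asymptotically negligible.
Constants are absorbed, so the tightest bound is O(√n).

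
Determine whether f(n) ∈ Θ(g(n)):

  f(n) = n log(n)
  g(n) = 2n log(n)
True

f(n) = n log(n) and g(n) = 2n log(n) are both O(n log n).
Since they have the same asymptotic growth rate, f(n) = Θ(g(n)) is true.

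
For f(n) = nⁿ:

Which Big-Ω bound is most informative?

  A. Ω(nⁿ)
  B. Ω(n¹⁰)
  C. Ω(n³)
A

f(n) = nⁿ is Ω(nⁿ).
All listed options are valid Big-Ω bounds (lower bounds),
but Ω(nⁿ) is the tightest (largest valid bound).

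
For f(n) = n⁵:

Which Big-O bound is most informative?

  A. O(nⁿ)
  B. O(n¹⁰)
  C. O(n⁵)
C

f(n) = n⁵ is O(n⁵).
All listed options are valid Big-O bounds (upper bounds),
but O(n⁵) is the tightest (smallest valid bound).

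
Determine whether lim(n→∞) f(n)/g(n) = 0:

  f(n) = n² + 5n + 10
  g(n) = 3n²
False

f(n) = n² + 5n + 10 is O(n²), and g(n) = 3n² is O(n²).
Since they have the same growth rate, f(n) = o(g(n)) is false.
(f = o(g) requires f to grow strictly slower, not equal.)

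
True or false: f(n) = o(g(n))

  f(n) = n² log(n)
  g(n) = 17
False

f(n) = n² log(n) is O(n² log n), and g(n) = 17 is O(1).
Since O(n² log n) grows faster than or equal to O(1), f(n) = o(g(n)) is false.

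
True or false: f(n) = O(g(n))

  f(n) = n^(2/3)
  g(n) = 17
False

f(n) = n^(2/3) is O(n^(2/3)), and g(n) = 17 is O(1).
Since O(n^(2/3)) grows faster than O(1), f(n) = O(g(n)) is false.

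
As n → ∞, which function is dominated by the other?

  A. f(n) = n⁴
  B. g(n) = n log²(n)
B

f(n) = n⁴ is O(n⁴), while g(n) = n log²(n) is O(n log² n).
Since O(n log² n) grows slower than O(n⁴), g(n) is dominated.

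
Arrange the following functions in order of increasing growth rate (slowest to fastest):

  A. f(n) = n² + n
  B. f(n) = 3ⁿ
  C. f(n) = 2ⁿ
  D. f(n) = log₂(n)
D < A < C < B

Comparing growth rates:
D = log₂(n) is O(log n)
A = n² + n is O(n²)
C = 2ⁿ is O(2ⁿ)
B = 3ⁿ is O(3ⁿ)

Therefore, the order from slowest to fastest is: D < A < C < B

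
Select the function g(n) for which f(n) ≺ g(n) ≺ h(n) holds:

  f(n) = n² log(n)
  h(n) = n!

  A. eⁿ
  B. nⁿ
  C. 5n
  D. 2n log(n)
A

We need g(n) with n² log(n) = o(g(n)) and g(n) = o(n!), i.e. O(n² log n) ≺ g ≺ O(n!).
Check each option:
  A. eⁿ — O(eⁿ) is strictly between O(n² log n) and O(n!) ✓
  B. nⁿ — O(nⁿ) does not grow strictly slower than h(n)
  C. 5n — O(n) does not grow strictly faster than f(n)
  D. 2n log(n) — O(n log n) does not grow strictly faster than f(n)

Only option A (eⁿ) lies strictly between.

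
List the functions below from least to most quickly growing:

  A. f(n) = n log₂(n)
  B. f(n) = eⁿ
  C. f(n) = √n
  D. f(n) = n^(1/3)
D < C < A < B

Comparing growth rates:
D = n^(1/3) is O(n^(1/3))
C = √n is O(√n)
A = n log₂(n) is O(n log n)
B = eⁿ is O(eⁿ)

Therefore, the order from slowest to fastest is: D < C < A < B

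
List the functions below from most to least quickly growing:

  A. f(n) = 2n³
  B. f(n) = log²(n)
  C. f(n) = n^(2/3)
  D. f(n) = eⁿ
D > A > C > B

Comparing growth rates:
D = eⁿ is O(eⁿ)
A = 2n³ is O(n³)
C = n^(2/3) is O(n^(2/3))
B = log²(n) is O(log² n)

Therefore, the order from fastest to slowest is: D > A > C > B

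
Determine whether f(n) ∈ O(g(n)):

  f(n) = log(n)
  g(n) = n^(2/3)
True

f(n) = log(n) is O(log n), and g(n) = n^(2/3) is O(n^(2/3)).
Since O(log n) ⊆ O(n^(2/3)) (f grows no faster than g), f(n) = O(g(n)) is true.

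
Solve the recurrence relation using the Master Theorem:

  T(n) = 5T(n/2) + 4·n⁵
Θ(n⁵)

Master Theorem: a = 5, b = 2, f(n) = 4·n⁵.
Compute the critical exponent d = log₂(5) = 2.322.
Compare f(n) = Θ(n⁵) against n^d:
  k = 5 > d = 2.322, so f(n) = Ω(n^(d+ε)) — Case 3.
  Regularity: a·(n/b)^5/n^5 = a/b^5 = 5/32 < 1 ✓.
  The top-level work dominates: T(n) = Θ(f(n)) = Θ(n⁵).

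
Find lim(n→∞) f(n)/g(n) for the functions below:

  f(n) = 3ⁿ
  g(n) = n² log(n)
∞

Since 3ⁿ (O(3ⁿ)) grows faster than n² log(n) (O(n² log n)),
the ratio f(n)/g(n) → ∞ as n → ∞.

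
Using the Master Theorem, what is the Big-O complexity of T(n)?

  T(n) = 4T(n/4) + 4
Θ(n)

Master Theorem: a = 4, b = 4, f(n) = 4.
Compute the critical exponent d = log₄(4) = 1.
Compare f(n) = Θ(1) against n^d:
  k = 0 < d = 1, so f(n) = O(n^(d-ε)) — Case 1.
  The recursion cost dominates: T(n) = Θ(n^d) = Θ(n).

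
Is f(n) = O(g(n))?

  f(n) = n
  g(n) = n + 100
True

f(n) = n and g(n) = n + 100 are both O(n).
Big-O permits equal growth rates (f ≤ c·g for some c), so f(n) = O(g(n)) is true.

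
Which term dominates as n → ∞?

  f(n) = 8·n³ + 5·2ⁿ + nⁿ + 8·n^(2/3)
nⁿ

Looking at each term:
  - 8·n³ is O(n³)
  - 5·2ⁿ is O(2ⁿ)
  - nⁿ is O(nⁿ)
  - 8·n^(2/3) is O(n^(2/3))

The term nⁿ (O(nⁿ)) grows fastest and dominates all others.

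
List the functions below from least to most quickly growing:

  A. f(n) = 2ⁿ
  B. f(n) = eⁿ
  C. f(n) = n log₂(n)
C < A < B

Comparing growth rates:
C = n log₂(n) is O(n log n)
A = 2ⁿ is O(2ⁿ)
B = eⁿ is O(eⁿ)

Therefore, the order from slowest to fastest is: C < A < B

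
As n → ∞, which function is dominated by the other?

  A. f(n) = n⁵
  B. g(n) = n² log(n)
B

f(n) = n⁵ is O(n⁵), while g(n) = n² log(n) is O(n² log n).
Since O(n² log n) grows slower than O(n⁵), g(n) is dominated.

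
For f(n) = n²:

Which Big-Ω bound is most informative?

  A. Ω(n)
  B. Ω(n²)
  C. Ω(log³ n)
B

f(n) = n² is Ω(n²).
All listed options are valid Big-Ω bounds (lower bounds),
but Ω(n²) is the tightest (largest valid bound).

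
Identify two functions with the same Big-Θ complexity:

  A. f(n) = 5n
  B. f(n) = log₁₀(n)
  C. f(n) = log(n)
B and C

Examining each function:
  A. 5n is O(n)
  B. log₁₀(n) is O(log n)
  C. log(n) is O(log n)

Functions B and C both have the same complexity class.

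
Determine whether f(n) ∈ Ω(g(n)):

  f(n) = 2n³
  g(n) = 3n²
True

f(n) = 2n³ is O(n³), and g(n) = 3n² is O(n²).
Since O(n³) grows at least as fast as O(n²), f(n) = Ω(g(n)) is true.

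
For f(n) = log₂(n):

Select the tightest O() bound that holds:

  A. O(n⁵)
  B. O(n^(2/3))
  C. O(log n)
C

f(n) = log₂(n) is O(log n).
All listed options are valid Big-O bounds (upper bounds),
but O(log n) is the tightest (smallest valid bound).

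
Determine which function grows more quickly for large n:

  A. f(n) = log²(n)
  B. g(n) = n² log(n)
B

f(n) = log²(n) is O(log² n), while g(n) = n² log(n) is O(n² log n).
Since O(n² log n) grows faster than O(log² n), g(n) dominates.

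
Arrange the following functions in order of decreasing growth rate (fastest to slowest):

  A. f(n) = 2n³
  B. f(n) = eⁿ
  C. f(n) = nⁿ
C > B > A

Comparing growth rates:
C = nⁿ is O(nⁿ)
B = eⁿ is O(eⁿ)
A = 2n³ is O(n³)

Therefore, the order from fastest to slowest is: C > B > A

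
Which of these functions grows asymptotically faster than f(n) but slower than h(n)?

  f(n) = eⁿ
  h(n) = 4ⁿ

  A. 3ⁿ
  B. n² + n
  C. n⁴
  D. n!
A

We need g(n) with eⁿ = o(g(n)) and g(n) = o(4ⁿ), i.e. O(eⁿ) ≺ g ≺ O(4ⁿ).
Check each option:
  A. 3ⁿ — O(3ⁿ) is strictly between O(eⁿ) and O(4ⁿ) ✓
  B. n² + n — O(n²) does not grow strictly faster than f(n)
  C. n⁴ — O(n⁴) does not grow strictly faster than f(n)
  D. n! — O(n!) does not grow strictly slower than h(n)

Only option A (3ⁿ) lies strictly between.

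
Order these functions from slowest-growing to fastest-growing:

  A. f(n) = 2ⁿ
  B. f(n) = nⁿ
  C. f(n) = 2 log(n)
C < A < B

Comparing growth rates:
C = 2 log(n) is O(log n)
A = 2ⁿ is O(2ⁿ)
B = nⁿ is O(nⁿ)

Therefore, the order from slowest to fastest is: C < A < B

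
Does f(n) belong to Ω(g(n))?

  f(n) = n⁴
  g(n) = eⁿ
False

f(n) = n⁴ is O(n⁴), and g(n) = eⁿ is O(eⁿ).
Since O(n⁴) grows slower than O(eⁿ), f(n) = Ω(g(n)) is false.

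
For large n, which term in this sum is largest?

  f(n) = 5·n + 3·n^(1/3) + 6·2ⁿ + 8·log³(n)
6·2ⁿ

Looking at each term:
  - 5·n is O(n)
  - 3·n^(1/3) is O(n^(1/3))
  - 6·2ⁿ is O(2ⁿ)
  - 8·log³(n) is O(log³ n)

The term 6·2ⁿ (O(2ⁿ)) grows fastest and dominates all others.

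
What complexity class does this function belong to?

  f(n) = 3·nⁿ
O(nⁿ)

The dominant term in 3·nⁿ is 3·nⁿ, which is Θ(nⁿ).
Constants are absorbed, so the tightest bound is O(nⁿ).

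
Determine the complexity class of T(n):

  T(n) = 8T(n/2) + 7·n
Θ(n³)

Master Theorem: a = 8, b = 2, f(n) = 7·n.
Compute the critical exponent d = log₂(8) = 3.
Compare f(n) = Θ(n) against n^d:
  k = 1 < d = 3, so f(n) = O(n^(d-ε)) — Case 1.
  The recursion cost dominates: T(n) = Θ(n^d) = Θ(n³).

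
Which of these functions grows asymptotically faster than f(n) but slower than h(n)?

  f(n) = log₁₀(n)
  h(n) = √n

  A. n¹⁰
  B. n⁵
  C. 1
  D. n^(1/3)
D

We need g(n) with log₁₀(n) = o(g(n)) and g(n) = o(√n), i.e. O(log n) ≺ g ≺ O(√n).
Check each option:
  A. n¹⁰ — O(n¹⁰) does not grow strictly slower than h(n)
  B. n⁵ — O(n⁵) does not grow strictly slower than h(n)
  C. 1 — O(1) does not grow strictly faster than f(n)
  D. n^(1/3) — O(n^(1/3)) is strictly between O(log n) and O(√n) ✓

Only option D (n^(1/3)) lies strictly between.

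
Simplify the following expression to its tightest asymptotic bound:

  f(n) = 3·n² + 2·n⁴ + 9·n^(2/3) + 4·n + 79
Θ(n⁴)

Order the terms by growth rate: 79 ≺ 9·n^(2/3) ≺ 4·n ≺ 3·n² ≺ 2·n⁴.
The fastest-growing term 2·n⁴ dominates as n → ∞; dropping its constant factor gives Θ(n⁴).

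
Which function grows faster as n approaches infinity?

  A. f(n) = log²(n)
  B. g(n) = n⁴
B

f(n) = log²(n) is O(log² n), while g(n) = n⁴ is O(n⁴).
Since O(n⁴) grows faster than O(log² n), g(n) dominates.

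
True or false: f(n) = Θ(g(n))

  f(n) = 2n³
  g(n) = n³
True

f(n) = 2n³ and g(n) = n³ are both O(n³).
Since they have the same asymptotic growth rate, f(n) = Θ(g(n)) is true.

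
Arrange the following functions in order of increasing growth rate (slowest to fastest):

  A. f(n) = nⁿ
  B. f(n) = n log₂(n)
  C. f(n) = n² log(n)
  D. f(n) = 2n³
B < C < D < A

Comparing growth rates:
B = n log₂(n) is O(n log n)
C = n² log(n) is O(n² log n)
D = 2n³ is O(n³)
A = nⁿ is O(nⁿ)

Therefore, the order from slowest to fastest is: B < C < D < A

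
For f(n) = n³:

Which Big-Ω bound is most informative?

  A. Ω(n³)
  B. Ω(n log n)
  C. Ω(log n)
A

f(n) = n³ is Ω(n³).
All listed options are valid Big-Ω bounds (lower bounds),
but Ω(n³) is the tightest (largest valid bound).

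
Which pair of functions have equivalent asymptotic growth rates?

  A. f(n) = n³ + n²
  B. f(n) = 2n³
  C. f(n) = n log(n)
A and B

Examining each function:
  A. n³ + n² is O(n³)
  B. 2n³ is O(n³)
  C. n log(n) is O(n log n)

Functions A and B both have the same complexity class.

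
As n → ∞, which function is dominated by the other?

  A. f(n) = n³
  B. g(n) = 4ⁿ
A

f(n) = n³ is O(n³), while g(n) = 4ⁿ is O(4ⁿ).
Since O(n³) grows slower than O(4ⁿ), f(n) is dominated.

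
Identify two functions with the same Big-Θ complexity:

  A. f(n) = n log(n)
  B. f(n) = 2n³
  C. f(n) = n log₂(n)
A and C

Examining each function:
  A. n log(n) is O(n log n)
  B. 2n³ is O(n³)
  C. n log₂(n) is O(n log n)

Functions A and C both have the same complexity class.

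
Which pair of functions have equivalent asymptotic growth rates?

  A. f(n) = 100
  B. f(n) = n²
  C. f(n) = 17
A and C

Examining each function:
  A. 100 is O(1)
  B. n² is O(n²)
  C. 17 is O(1)

Functions A and C both have the same complexity class.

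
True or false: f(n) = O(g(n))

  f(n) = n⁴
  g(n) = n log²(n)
False

f(n) = n⁴ is O(n⁴), and g(n) = n log²(n) is O(n log² n).
Since O(n⁴) grows faster than O(n log² n), f(n) = O(g(n)) is false.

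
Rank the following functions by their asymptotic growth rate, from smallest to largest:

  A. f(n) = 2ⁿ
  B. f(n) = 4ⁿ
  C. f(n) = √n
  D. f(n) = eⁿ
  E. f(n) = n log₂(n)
C < E < A < D < B

Comparing growth rates:
C = √n is O(√n)
E = n log₂(n) is O(n log n)
A = 2ⁿ is O(2ⁿ)
D = eⁿ is O(eⁿ)
B = 4ⁿ is O(4ⁿ)

Therefore, the order from slowest to fastest is: C < E < A < D < B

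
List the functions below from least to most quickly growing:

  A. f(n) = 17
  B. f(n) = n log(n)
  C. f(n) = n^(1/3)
A < C < B

Comparing growth rates:
A = 17 is O(1)
C = n^(1/3) is O(n^(1/3))
B = n log(n) is O(n log n)

Therefore, the order from slowest to fastest is: A < C < B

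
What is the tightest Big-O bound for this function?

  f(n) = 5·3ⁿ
O(3ⁿ)

The dominant term in 5·3ⁿ is 5·3ⁿ, which is Θ(3ⁿ).
Constants are absorbed, so the tightest bound is O(3ⁿ).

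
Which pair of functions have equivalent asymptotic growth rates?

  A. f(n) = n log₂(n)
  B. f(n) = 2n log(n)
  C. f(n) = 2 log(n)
A and B

Examining each function:
  A. n log₂(n) is O(n log n)
  B. 2n log(n) is O(n log n)
  C. 2 log(n) is O(log n)

Functions A and B both have the same complexity class.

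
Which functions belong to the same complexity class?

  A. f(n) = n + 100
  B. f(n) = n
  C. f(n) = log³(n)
A and B

Examining each function:
  A. n + 100 is O(n)
  B. n is O(n)
  C. log³(n) is O(log³ n)

Functions A and B both have the same complexity class.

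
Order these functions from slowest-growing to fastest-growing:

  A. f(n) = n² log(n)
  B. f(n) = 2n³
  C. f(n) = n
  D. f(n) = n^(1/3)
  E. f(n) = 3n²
D < C < E < A < B

Comparing growth rates:
D = n^(1/3) is O(n^(1/3))
C = n is O(n)
E = 3n² is O(n²)
A = n² log(n) is O(n² log n)
B = 2n³ is O(n³)

Therefore, the order from slowest to fastest is: D < C < E < A < B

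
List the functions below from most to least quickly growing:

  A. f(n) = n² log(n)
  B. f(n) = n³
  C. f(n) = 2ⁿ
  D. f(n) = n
C > B > A > D

Comparing growth rates:
C = 2ⁿ is O(2ⁿ)
B = n³ is O(n³)
A = n² log(n) is O(n² log n)
D = n is O(n)

Therefore, the order from fastest to slowest is: C > B > A > D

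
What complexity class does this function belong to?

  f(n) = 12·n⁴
O(n⁴)

The dominant term in 12·n⁴ is 12·n⁴, which is Θ(n⁴).
Constants are absorbed, so the tightest bound is O(n⁴).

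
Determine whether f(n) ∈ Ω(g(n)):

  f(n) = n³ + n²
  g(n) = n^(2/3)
True

f(n) = n³ + n² is O(n³), and g(n) = n^(2/3) is O(n^(2/3)).
Since O(n³) grows at least as fast as O(n^(2/3)), f(n) = Ω(g(n)) is true.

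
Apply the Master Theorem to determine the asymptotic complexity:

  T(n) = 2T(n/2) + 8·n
Θ(n log n)

Master Theorem: a = 2, b = 2, f(n) = 8·n.
Compute the critical exponent d = log₂(2) = 1.
Compare f(n) = Θ(n) against n^d:
  k = 1 = d, so f(n) = Θ(n^d) — Case 2.
  Work is balanced across levels: T(n) = Θ(n^d log n) = Θ(n log n).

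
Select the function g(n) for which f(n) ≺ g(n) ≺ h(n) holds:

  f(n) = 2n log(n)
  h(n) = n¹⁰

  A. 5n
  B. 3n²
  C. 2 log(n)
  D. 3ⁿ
B

We need g(n) with 2n log(n) = o(g(n)) and g(n) = o(n¹⁰), i.e. O(n log n) ≺ g ≺ O(n¹⁰).
Check each option:
  A. 5n — O(n) does not grow strictly faster than f(n)
  B. 3n² — O(n²) is strictly between O(n log n) and O(n¹⁰) ✓
  C. 2 log(n) — O(log n) does not grow strictly faster than f(n)
  D. 3ⁿ — O(3ⁿ) does not grow strictly slower than h(n)

Only option B (3n²) lies strictly between.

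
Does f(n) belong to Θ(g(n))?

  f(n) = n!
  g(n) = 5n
False

f(n) = n! is O(n!), and g(n) = 5n is O(n).
Since they have different growth rates, f(n) = Θ(g(n)) is false.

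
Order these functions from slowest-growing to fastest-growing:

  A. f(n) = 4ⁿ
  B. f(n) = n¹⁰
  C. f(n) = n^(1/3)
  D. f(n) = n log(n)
C < D < B < A

Comparing growth rates:
C = n^(1/3) is O(n^(1/3))
D = n log(n) is O(n log n)
B = n¹⁰ is O(n¹⁰)
A = 4ⁿ is O(4ⁿ)

Therefore, the order from slowest to fastest is: C < D < B < A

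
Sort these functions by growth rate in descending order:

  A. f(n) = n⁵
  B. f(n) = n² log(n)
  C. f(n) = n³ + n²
A > C > B

Comparing growth rates:
A = n⁵ is O(n⁵)
C = n³ + n² is O(n³)
B = n² log(n) is O(n² log n)

Therefore, the order from fastest to slowest is: A > C > B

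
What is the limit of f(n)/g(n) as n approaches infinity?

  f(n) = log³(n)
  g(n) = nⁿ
0

Since log³(n) (O(log³ n)) grows slower than nⁿ (O(nⁿ)),
the ratio f(n)/g(n) → 0 as n → ∞.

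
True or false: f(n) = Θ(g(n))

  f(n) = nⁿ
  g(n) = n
False

f(n) = nⁿ is O(nⁿ), and g(n) = n is O(n).
Since they have different growth rates, f(n) = Θ(g(n)) is false.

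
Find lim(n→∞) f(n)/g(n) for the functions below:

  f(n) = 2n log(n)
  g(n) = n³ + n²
0

Since 2n log(n) (O(n log n)) grows slower than n³ + n² (O(n³)),
the ratio f(n)/g(n) → 0 as n → ∞.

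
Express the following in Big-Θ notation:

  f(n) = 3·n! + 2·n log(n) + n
Θ(n!)

Order the terms by growth rate: n ≺ 2·n log(n) ≺ 3·n!.
The fastest-growing term 3·n! dominates as n → ∞; dropping its constant factor gives Θ(n!).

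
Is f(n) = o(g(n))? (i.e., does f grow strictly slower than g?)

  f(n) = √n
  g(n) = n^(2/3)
True

f(n) = √n is O(√n), and g(n) = n^(2/3) is O(n^(2/3)).
Since O(√n) grows strictly slower than O(n^(2/3)), f(n) = o(g(n)) is true.
This means lim(n→∞) f(n)/g(n) = 0.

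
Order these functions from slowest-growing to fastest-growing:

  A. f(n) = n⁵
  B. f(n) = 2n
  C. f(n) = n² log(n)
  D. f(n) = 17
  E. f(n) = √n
D < E < B < C < A

Comparing growth rates:
D = 17 is O(1)
E = √n is O(√n)
B = 2n is O(n)
C = n² log(n) is O(n² log n)
A = n⁵ is O(n⁵)

Therefore, the order from slowest to fastest is: D < E < B < C < A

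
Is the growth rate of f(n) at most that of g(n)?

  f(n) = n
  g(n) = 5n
True

f(n) = n and g(n) = 5n are both O(n).
Big-O permits equal growth rates (f ≤ c·g for some c), so f(n) = O(g(n)) is true.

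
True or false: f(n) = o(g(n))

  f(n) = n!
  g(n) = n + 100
False

f(n) = n! is O(n!), and g(n) = n + 100 is O(n).
Since O(n!) grows faster than or equal to O(n), f(n) = o(g(n)) is false.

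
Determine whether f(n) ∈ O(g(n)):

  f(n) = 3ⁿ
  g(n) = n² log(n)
False

f(n) = 3ⁿ is O(3ⁿ), and g(n) = n² log(n) is O(n² log n).
Since O(3ⁿ) grows faster than O(n² log n), f(n) = O(g(n)) is false.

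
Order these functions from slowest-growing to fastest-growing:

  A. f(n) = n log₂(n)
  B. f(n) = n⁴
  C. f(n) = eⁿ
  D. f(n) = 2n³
A < D < B < C

Comparing growth rates:
A = n log₂(n) is O(n log n)
D = 2n³ is O(n³)
B = n⁴ is O(n⁴)
C = eⁿ is O(eⁿ)

Therefore, the order from slowest to fastest is: A < D < B < C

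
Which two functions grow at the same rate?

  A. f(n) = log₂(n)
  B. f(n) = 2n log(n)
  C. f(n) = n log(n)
B and C

Examining each function:
  A. log₂(n) is O(log n)
  B. 2n log(n) is O(n log n)
  C. n log(n) is O(n log n)

Functions B and C both have the same complexity class.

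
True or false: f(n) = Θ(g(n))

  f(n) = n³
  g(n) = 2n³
True

f(n) = n³ and g(n) = 2n³ are both O(n³).
Since they have the same asymptotic growth rate, f(n) = Θ(g(n)) is true.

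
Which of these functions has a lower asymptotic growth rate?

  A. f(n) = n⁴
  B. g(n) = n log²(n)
B

f(n) = n⁴ is O(n⁴), while g(n) = n log²(n) is O(n log² n).
Since O(n log² n) grows slower than O(n⁴), g(n) is dominated.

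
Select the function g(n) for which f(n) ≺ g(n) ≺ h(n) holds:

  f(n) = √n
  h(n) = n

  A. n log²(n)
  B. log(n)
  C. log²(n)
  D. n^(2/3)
D

We need g(n) with √n = o(g(n)) and g(n) = o(n), i.e. O(√n) ≺ g ≺ O(n).
Check each option:
  A. n log²(n) — O(n log² n) does not grow strictly slower than h(n)
  B. log(n) — O(log n) does not grow strictly faster than f(n)
  C. log²(n) — O(log² n) does not grow strictly faster than f(n)
  D. n^(2/3) — O(n^(2/3)) is strictly between O(√n) and O(n) ✓

Only option D (n^(2/3)) lies strictly between.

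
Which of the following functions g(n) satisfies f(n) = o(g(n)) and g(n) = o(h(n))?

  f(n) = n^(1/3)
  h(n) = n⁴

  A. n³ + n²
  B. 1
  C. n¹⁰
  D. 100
A

We need g(n) with n^(1/3) = o(g(n)) and g(n) = o(n⁴), i.e. O(n^(1/3)) ≺ g ≺ O(n⁴).
Check each option:
  A. n³ + n² — O(n³) is strictly between O(n^(1/3)) and O(n⁴) ✓
  B. 1 — O(1) does not grow strictly faster than f(n)
  C. n¹⁰ — O(n¹⁰) does not grow strictly slower than h(n)
  D. 100 — O(1) does not grow strictly faster than f(n)

Only option A (n³ + n²) lies strictly between.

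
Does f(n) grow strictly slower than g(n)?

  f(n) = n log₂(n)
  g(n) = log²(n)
False

f(n) = n log₂(n) is O(n log n), and g(n) = log²(n) is O(log² n).
Since O(n log n) grows faster than or equal to O(log² n), f(n) = o(g(n)) is false.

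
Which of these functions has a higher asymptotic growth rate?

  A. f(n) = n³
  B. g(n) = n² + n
A

f(n) = n³ is O(n³), while g(n) = n² + n is O(n²).
Since O(n³) grows faster than O(n²), f(n) dominates.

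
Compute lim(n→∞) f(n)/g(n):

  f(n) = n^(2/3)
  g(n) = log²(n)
∞

Since n^(2/3) (O(n^(2/3))) grows faster than log²(n) (O(log² n)),
the ratio f(n)/g(n) → ∞ as n → ∞.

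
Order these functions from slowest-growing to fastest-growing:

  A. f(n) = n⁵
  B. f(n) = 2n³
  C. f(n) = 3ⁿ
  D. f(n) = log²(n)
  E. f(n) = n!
D < B < A < C < E

Comparing growth rates:
D = log²(n) is O(log² n)
B = 2n³ is O(n³)
A = n⁵ is O(n⁵)
C = 3ⁿ is O(3ⁿ)
E = n! is O(n!)

Therefore, the order from slowest to fastest is: D < B < A < C < E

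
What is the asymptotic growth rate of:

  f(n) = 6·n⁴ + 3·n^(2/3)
Θ(n⁴)

Order the terms by growth rate: 3·n^(2/3) ≺ 6·n⁴.
The fastest-growing term 6·n⁴ dominates as n → ∞; dropping its constant factor gives Θ(n⁴).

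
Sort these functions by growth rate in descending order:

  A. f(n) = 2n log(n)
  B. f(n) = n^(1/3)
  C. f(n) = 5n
A > C > B

Comparing growth rates:
A = 2n log(n) is O(n log n)
C = 5n is O(n)
B = n^(1/3) is O(n^(1/3))

Therefore, the order from fastest to slowest is: A > C > B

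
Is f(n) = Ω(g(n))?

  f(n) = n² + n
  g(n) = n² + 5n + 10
True

f(n) = n² + n and g(n) = n² + 5n + 10 are both O(n²).
Big-Ω permits equal growth rates (f ≥ c·g for some c > 0), so f(n) = Ω(g(n)) is true.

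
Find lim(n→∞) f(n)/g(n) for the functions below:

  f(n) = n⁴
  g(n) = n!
0

Since n⁴ (O(n⁴)) grows slower than n! (O(n!)),
the ratio f(n)/g(n) → 0 as n → ∞.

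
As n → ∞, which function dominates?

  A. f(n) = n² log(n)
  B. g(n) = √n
A

f(n) = n² log(n) is O(n² log n), while g(n) = √n is O(√n).
Since O(n² log n) grows faster than O(√n), f(n) dominates.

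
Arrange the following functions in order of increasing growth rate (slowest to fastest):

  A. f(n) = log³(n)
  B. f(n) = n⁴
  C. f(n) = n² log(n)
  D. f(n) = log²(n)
D < A < C < B

Comparing growth rates:
D = log²(n) is O(log² n)
A = log³(n) is O(log³ n)
C = n² log(n) is O(n² log n)
B = n⁴ is O(n⁴)

Therefore, the order from slowest to fastest is: D < A < C < B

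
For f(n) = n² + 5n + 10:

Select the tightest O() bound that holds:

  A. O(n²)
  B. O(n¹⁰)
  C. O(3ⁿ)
A

f(n) = n² + 5n + 10 is O(n²).
All listed options are valid Big-O bounds (upper bounds),
but O(n²) is the tightest (smallest valid bound).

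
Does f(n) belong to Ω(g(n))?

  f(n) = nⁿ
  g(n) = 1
True

f(n) = nⁿ is O(nⁿ), and g(n) = 1 is O(1).
Since O(nⁿ) grows at least as fast as O(1), f(n) = Ω(g(n)) is true.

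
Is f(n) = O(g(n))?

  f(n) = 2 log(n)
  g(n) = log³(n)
True

f(n) = 2 log(n) is O(log n), and g(n) = log³(n) is O(log³ n).
Since O(log n) ⊆ O(log³ n) (f grows no faster than g), f(n) = O(g(n)) is true.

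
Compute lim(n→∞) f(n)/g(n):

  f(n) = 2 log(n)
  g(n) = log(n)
2

Since 2 log(n) and log(n) have the same growth rate (O(log n)),
the ratio converges to a constant: 2.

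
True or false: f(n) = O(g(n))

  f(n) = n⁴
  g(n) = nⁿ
True

f(n) = n⁴ is O(n⁴), and g(n) = nⁿ is O(nⁿ).
Since O(n⁴) ⊆ O(nⁿ) (f grows no faster than g), f(n) = O(g(n)) is true.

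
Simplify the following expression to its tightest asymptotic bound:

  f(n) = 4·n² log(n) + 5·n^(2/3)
Θ(n² log n)

Order the terms by growth rate: 5·n^(2/3) ≺ 4·n² log(n).
The fastest-growing term 4·n² log(n) dominates as n → ∞; dropping its constant factor gives Θ(n² log n).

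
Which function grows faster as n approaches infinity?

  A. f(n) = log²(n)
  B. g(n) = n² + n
B

f(n) = log²(n) is O(log² n), while g(n) = n² + n is O(n²).
Since O(n²) grows faster than O(log² n), g(n) dominates.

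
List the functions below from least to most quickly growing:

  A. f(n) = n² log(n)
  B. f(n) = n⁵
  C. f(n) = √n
C < A < B

Comparing growth rates:
C = √n is O(√n)
A = n² log(n) is O(n² log n)
B = n⁵ is O(n⁵)

Therefore, the order from slowest to fastest is: C < A < B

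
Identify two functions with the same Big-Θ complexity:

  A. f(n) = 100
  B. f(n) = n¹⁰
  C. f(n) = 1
A and C

Examining each function:
  A. 100 is O(1)
  B. n¹⁰ is O(n¹⁰)
  C. 1 is O(1)

Functions A and C both have the same complexity class.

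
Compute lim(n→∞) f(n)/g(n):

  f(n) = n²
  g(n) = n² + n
1

Since n² and n² + n have the same growth rate (O(n²)),
the ratio converges to a constant: 1.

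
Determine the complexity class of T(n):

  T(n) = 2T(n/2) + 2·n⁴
Θ(n⁴)

Master Theorem: a = 2, b = 2, f(n) = 2·n⁴.
Compute the critical exponent d = log₂(2) = 1.
Compare f(n) = Θ(n⁴) against n^d:
  k = 4 > d = 1, so f(n) = Ω(n^(d+ε)) — Case 3.
  Regularity: a·(n/b)^4/n^4 = a/b^4 = 2/16 < 1 ✓.
  The top-level work dominates: T(n) = Θ(f(n)) = Θ(n⁴).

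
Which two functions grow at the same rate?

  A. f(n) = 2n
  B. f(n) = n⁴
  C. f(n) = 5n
A and C

Examining each function:
  A. 2n is O(n)
  B. n⁴ is O(n⁴)
  C. 5n is O(n)

Functions A and C both have the same complexity class.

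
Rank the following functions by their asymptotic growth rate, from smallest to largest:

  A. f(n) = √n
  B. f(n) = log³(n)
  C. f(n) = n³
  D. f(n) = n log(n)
B < A < D < C

Comparing growth rates:
B = log³(n) is O(log³ n)
A = √n is O(√n)
D = n log(n) is O(n log n)
C = n³ is O(n³)

Therefore, the order from slowest to fastest is: B < A < D < C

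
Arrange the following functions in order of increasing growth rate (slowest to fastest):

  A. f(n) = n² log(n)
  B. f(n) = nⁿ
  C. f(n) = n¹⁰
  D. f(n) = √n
D < A < C < B

Comparing growth rates:
D = √n is O(√n)
A = n² log(n) is O(n² log n)
C = n¹⁰ is O(n¹⁰)
B = nⁿ is O(nⁿ)

Therefore, the order from slowest to fastest is: D < A < C < B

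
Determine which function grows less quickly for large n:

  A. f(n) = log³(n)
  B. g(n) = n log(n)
A

f(n) = log³(n) is O(log³ n), while g(n) = n log(n) is O(n log n).
Since O(log³ n) grows slower than O(n log n), f(n) is dominated.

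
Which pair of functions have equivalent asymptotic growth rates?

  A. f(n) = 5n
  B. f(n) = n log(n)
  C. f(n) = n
A and C

Examining each function:
  A. 5n is O(n)
  B. n log(n) is O(n log n)
  C. n is O(n)

Functions A and C both have the same complexity class.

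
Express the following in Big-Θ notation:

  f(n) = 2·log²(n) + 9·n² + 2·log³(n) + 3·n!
Θ(n!)

Order the terms by growth rate: 2·log²(n) ≺ 2·log³(n) ≺ 9·n² ≺ 3·n!.
The fastest-growing term 3·n! dominates as n → ∞; dropping its constant factor gives Θ(n!).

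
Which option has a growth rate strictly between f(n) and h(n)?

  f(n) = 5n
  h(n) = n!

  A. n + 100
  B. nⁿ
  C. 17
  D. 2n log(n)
D

We need g(n) with 5n = o(g(n)) and g(n) = o(n!), i.e. O(n) ≺ g ≺ O(n!).
Check each option:
  A. n + 100 — O(n) does not grow strictly faster than f(n)
  B. nⁿ — O(nⁿ) does not grow strictly slower than h(n)
  C. 17 — O(1) does not grow strictly faster than f(n)
  D. 2n log(n) — O(n log n) is strictly between O(n) and O(n!) ✓

Only option D (2n log(n)) lies strictly between.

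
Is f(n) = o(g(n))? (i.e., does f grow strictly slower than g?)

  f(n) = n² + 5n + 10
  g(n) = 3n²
False

f(n) = n² + 5n + 10 is O(n²), and g(n) = 3n² is O(n²).
Since they have the same growth rate, f(n) = o(g(n)) is false.
(f = o(g) requires f to grow strictly slower, not equal.)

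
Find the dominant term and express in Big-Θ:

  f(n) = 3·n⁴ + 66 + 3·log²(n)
Θ(n⁴)

Order the terms by growth rate: 66 ≺ 3·log²(n) ≺ 3·n⁴.
The fastest-growing term 3·n⁴ dominates as n → ∞; dropping its constant factor gives Θ(n⁴).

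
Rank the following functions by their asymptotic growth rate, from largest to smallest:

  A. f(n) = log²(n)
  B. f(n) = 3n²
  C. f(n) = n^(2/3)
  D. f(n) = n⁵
D > B > C > A

Comparing growth rates:
D = n⁵ is O(n⁵)
B = 3n² is O(n²)
C = n^(2/3) is O(n^(2/3))
A = log²(n) is O(log² n)

Therefore, the order from fastest to slowest is: D > B > C > A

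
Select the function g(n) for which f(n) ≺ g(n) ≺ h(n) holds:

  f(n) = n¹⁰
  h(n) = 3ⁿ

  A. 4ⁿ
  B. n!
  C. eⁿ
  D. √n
C

We need g(n) with n¹⁰ = o(g(n)) and g(n) = o(3ⁿ), i.e. O(n¹⁰) ≺ g ≺ O(3ⁿ).
Check each option:
  A. 4ⁿ — O(4ⁿ) does not grow strictly slower than h(n)
  B. n! — O(n!) does not grow strictly slower than h(n)
  C. eⁿ — O(eⁿ) is strictly between O(n¹⁰) and O(3ⁿ) ✓
  D. √n — O(√n) does not grow strictly faster than f(n)

Only option C (eⁿ) lies strictly between.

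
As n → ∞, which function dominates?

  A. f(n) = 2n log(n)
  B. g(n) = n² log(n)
B

f(n) = 2n log(n) is O(n log n), while g(n) = n² log(n) is O(n² log n).
Since O(n² log n) grows faster than O(n log n), g(n) dominates.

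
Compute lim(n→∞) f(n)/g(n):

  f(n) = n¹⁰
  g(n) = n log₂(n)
∞

Since n¹⁰ (O(n¹⁰)) grows faster than n log₂(n) (O(n log n)),
the ratio f(n)/g(n) → ∞ as n → ∞.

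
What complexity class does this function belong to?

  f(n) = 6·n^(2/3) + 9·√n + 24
O(n^(2/3))

The dominant term in 6·n^(2/3) + 9·√n + 24 is 6·n^(2/3), which is Θ(n^(2/3)).
Lower-order terms (9·√n, 24) are asymptotically negligible.
Constants are absorbed, so the tightest bound is O(n^(2/3)).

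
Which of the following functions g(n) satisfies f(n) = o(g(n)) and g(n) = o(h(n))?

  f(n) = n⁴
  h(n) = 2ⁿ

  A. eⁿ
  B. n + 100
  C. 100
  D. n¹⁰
D

We need g(n) with n⁴ = o(g(n)) and g(n) = o(2ⁿ), i.e. O(n⁴) ≺ g ≺ O(2ⁿ).
Check each option:
  A. eⁿ — O(eⁿ) does not grow strictly slower than h(n)
  B. n + 100 — O(n) does not grow strictly faster than f(n)
  C. 100 — O(1) does not grow strictly faster than f(n)
  D. n¹⁰ — O(n¹⁰) is strictly between O(n⁴) and O(2ⁿ) ✓

Only option D (n¹⁰) lies strictly between.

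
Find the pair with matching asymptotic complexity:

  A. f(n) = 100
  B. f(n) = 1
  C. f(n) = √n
A and B

Examining each function:
  A. 100 is O(1)
  B. 1 is O(1)
  C. √n is O(√n)

Functions A and B both have the same complexity class.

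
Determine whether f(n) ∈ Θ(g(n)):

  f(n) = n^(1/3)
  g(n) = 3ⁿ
False

f(n) = n^(1/3) is O(n^(1/3)), and g(n) = 3ⁿ is O(3ⁿ).
Since they have different growth rates, f(n) = Θ(g(n)) is false.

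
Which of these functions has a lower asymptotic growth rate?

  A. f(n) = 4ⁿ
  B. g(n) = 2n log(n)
B

f(n) = 4ⁿ is O(4ⁿ), while g(n) = 2n log(n) is O(n log n).
Since O(n log n) grows slower than O(4ⁿ), g(n) is dominated.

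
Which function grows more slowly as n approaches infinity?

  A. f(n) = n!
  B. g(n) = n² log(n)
B

f(n) = n! is O(n!), while g(n) = n² log(n) is O(n² log n).
Since O(n² log n) grows slower than O(n!), g(n) is dominated.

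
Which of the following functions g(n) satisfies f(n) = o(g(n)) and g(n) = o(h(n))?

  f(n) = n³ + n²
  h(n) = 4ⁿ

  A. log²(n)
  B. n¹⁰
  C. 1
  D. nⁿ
B

We need g(n) with n³ + n² = o(g(n)) and g(n) = o(4ⁿ), i.e. O(n³) ≺ g ≺ O(4ⁿ).
Check each option:
  A. log²(n) — O(log² n) does not grow strictly faster than f(n)
  B. n¹⁰ — O(n¹⁰) is strictly between O(n³) and O(4ⁿ) ✓
  C. 1 — O(1) does not grow strictly faster than f(n)
  D. nⁿ — O(nⁿ) does not grow strictly slower than h(n)

Only option B (n¹⁰) lies strictly between.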